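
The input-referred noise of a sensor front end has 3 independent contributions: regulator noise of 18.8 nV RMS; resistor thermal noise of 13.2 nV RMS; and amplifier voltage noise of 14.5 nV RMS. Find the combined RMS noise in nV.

27.2 nV

Uncorrelated sources add in power (mean-square): V_tot = √(ΣV_i²)
V_tot = √[(1.88×10⁻⁸)² + (1.32×10⁻⁸)² + (1.45×10⁻⁸)²] = 2.72×10⁻⁸ V = 27.2 nV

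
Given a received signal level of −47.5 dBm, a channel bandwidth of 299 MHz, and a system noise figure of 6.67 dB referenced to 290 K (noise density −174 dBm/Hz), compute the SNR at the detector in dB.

Noise floor: N = −174 + 10 log₁₀(B) + NF
10 log₁₀(2.99×10⁸) = 84.76 dB
N = −174 + 84.76 + 6.67 = −82.57 dBm
SNR = P_sig − N = −47.5 − (−82.57) = 35.07 dB → 35.1 dB

35.1 dB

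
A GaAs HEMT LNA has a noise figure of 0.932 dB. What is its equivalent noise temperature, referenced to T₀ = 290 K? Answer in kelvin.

69.4 K

F = 10^(0.932/10) = 1.23937
T_e = (F − 1)·T₀ = (1.23937 − 1) × 290 = 69.4 K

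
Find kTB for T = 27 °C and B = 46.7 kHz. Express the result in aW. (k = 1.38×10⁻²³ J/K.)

T = 27 °C + 273.15 = 300.15 K
P_n = kTB = 1.38×10⁻²³ × 300.15 × 4.67×10⁴ = 1.93×10⁻¹⁶ W = 193 aW

193 aW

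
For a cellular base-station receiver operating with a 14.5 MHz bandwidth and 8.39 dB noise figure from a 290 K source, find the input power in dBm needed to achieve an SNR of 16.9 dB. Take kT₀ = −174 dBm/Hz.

−77.1 dBm

Sensitivity = −174 + 10 log₁₀(B) + NF + SNR_min
= −174 + 71.61 + 8.39 + 16.9
= −77.10 dBm → −77.1 dBm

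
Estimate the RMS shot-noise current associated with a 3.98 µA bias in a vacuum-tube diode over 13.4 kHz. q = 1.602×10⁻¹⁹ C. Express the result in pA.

131 pA

I_n = √(2qI·B)
2qI·B = 2 × 1.602×10⁻¹⁹ × 3.98×10⁻⁶ × 1.34×10⁴ = 1.71×10⁻²⁰ A²
I_n = √(1.71×10⁻²⁰) = 1.31×10⁻¹⁰ A = 131 pA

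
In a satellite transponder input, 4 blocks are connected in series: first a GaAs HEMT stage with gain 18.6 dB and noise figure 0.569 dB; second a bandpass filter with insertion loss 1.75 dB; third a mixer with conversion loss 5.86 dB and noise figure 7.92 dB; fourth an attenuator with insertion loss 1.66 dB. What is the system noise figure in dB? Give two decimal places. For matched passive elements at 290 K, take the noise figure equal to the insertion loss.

1.11 dB

Convert to linear (a loss of L dB is a gain of −L dB): F_i = 10^(NF_i/10), G_i = 10^(G_i,dB/10)
  Stage 1: F_1 = 10^(0.569/10) = 1.140, G_1 = 10^(18.6/10) = 72.44
  Stage 2: F_2 = 10^(1.75/10) = 1.496, G_2 = 10^(−1.75/10) = 0.6683
  Stage 3: F_3 = 10^(7.92/10) = 6.194, G_3 = 10^(−5.86/10) = 0.2594
  Stage 4: F_4 = 10^(1.66/10) = 1.466, G_4 = 10^(−1.66/10) = 0.6823
Friis cascade:
  F = 1.140 + (1.496 − 1)/72.44 + (6.194 − 1)/48.42 + (1.466 − 1)/12.56 = 1.291
NF = 10 log₁₀(1.291) = 1.11 dB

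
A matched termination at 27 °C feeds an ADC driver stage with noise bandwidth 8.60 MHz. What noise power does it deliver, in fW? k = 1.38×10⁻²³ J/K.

35.6 fW

T = 27 °C + 273.15 = 300.15 K
P_n = kTB = 1.38×10⁻²³ × 300.15 × 8.60×10⁶ = 3.56×10⁻¹⁴ W = 35.6 fW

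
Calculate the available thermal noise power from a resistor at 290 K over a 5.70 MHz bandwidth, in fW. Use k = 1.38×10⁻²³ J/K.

P_n = kTB = 1.38×10⁻²³ × 290 × 5.70×10⁶ = 2.28×10⁻¹⁴ W = 22.8 fW

22.8 fW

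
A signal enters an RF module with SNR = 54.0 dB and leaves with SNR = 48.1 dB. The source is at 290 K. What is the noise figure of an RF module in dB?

NF (dB) = SNR_in(dB) − SNR_out(dB) when the source is at T₀
NF = 54.0 − 48.1 = 5.9 dB

5.9 dB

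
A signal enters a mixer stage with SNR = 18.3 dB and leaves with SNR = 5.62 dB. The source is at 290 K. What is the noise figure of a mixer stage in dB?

NF (dB) = SNR_in(dB) − SNR_out(dB) when the source is at T₀
NF = 18.3 − 5.62 = 12.68 dB

12.68 dB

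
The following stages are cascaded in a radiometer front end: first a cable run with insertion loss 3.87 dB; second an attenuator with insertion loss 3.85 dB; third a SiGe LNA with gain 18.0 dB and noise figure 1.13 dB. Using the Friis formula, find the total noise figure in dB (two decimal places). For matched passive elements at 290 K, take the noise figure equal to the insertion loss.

8.85 dB

Convert to linear (a loss of L dB is a gain of −L dB): F_i = 10^(NF_i/10), G_i = 10^(G_i,dB/10)
  Stage 1: F_1 = 10^(3.87/10) = 2.438, G_1 = 10^(−3.87/10) = 0.4102
  Stage 2: F_2 = 10^(3.85/10) = 2.427, G_2 = 10^(−3.85/10) = 0.4121
  Stage 3: F_3 = 10^(1.13/10) = 1.297, G_3 = 10^(18.0/10) = 63.10
Friis cascade:
  F = 2.438 + (2.427 − 1)/0.4102 + (1.297 − 1)/0.1690 = 7.674
NF = 10 log₁₀(7.674) = 8.85 dB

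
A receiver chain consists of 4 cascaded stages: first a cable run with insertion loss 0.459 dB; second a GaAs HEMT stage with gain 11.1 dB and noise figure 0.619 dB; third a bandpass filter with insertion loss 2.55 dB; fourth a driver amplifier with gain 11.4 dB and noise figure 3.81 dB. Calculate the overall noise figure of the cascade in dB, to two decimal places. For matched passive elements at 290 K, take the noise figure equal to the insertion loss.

1.96 dB

Convert to linear (a loss of L dB is a gain of −L dB): F_i = 10^(NF_i/10), G_i = 10^(G_i,dB/10)
  Stage 1: F_1 = 10^(0.459/10) = 1.111, G_1 = 10^(−0.459/10) = 0.8997
  Stage 2: F_2 = 10^(0.619/10) = 1.153, G_2 = 10^(11.1/10) = 12.88
  Stage 3: F_3 = 10^(2.55/10) = 1.799, G_3 = 10^(−2.55/10) = 0.5559
  Stage 4: F_4 = 10^(3.81/10) = 2.404, G_4 = 10^(11.4/10) = 13.80
Friis cascade:
  F = 1.111 + (1.153 − 1)/0.8997 + (1.799 − 1)/11.59 + (2.404 − 1)/6.443 = 1.569
NF = 10 log₁₀(1.569) = 1.96 dB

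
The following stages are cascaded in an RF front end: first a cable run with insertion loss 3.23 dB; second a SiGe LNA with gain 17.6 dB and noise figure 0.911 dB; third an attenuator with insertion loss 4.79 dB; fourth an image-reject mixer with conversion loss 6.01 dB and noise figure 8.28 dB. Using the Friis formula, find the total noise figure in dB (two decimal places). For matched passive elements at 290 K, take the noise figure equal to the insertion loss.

Convert to linear (a loss of L dB is a gain of −L dB): F_i = 10^(NF_i/10), G_i = 10^(G_i,dB/10)
  Stage 1: F_1 = 10^(3.23/10) = 2.104, G_1 = 10^(−3.23/10) = 0.4753
  Stage 2: F_2 = 10^(0.911/10) = 1.233, G_2 = 10^(17.6/10) = 57.54
  Stage 3: F_3 = 10^(4.79/10) = 3.013, G_3 = 10^(−4.79/10) = 0.3319
  Stage 4: F_4 = 10^(8.28/10) = 6.730, G_4 = 10^(−6.01/10) = 0.2506
Friis cascade:
  F = 2.104 + (1.233 − 1)/0.4753 + (3.013 − 1)/27.35 + (6.730 − 1)/9.078 = 3.300
NF = 10 log₁₀(3.300) = 5.18 dB

5.18 dB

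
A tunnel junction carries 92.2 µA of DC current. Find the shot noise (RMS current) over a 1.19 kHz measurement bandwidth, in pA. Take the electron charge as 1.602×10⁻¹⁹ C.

187 pA

I_n = √(2qI·B)
2qI·B = 2 × 1.602×10⁻¹⁹ × 9.22×10⁻⁵ × 1.19×10³ = 3.52×10⁻²⁰ A²
I_n = √(3.52×10⁻²⁰) = 1.87×10⁻¹⁰ A = 187 pA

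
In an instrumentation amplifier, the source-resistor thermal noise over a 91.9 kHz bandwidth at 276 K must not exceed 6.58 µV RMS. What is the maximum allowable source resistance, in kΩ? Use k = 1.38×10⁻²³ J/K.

30.9 kΩ

Johnson–Nyquist: V_n = √(4kTRB) ⇒ R = V_n² / (4kTB)
4kTB = 4 × 1.38×10⁻²³ × 276 × 9.19×10⁴ = 1.40×10⁻¹⁵
R = (6.58×10⁻⁶)² / 1.40×10⁻¹⁵ = 3.09×10⁴ Ω = 30.9 kΩ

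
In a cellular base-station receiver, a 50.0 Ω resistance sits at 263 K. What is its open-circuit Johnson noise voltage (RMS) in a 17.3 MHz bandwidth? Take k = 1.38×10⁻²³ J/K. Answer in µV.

3.54 µV

V_n = √(4kTRB)
4kTRB = 4 × 1.38×10⁻²³ × 263 × 5.00×10¹ × 1.73×10⁷ = 1.26×10⁻¹¹ V²
V_n = √(1.26×10⁻¹¹) = 3.54×10⁻⁶ V = 3.54 µV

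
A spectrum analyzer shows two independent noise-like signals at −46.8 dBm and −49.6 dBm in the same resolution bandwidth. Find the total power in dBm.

Convert to linear, add, convert back:
P₁ = 2.09×10⁻⁸ W, P₂ = 1.10×10⁻⁸ W
P_tot = 3.19×10⁻⁸ W → 10 log₁₀(P_tot / 10⁻³) = −45.0 dBm

−45.0 dBm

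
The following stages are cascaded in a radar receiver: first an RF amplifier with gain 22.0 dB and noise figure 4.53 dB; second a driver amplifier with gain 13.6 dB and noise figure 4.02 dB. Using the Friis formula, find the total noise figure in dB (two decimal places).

4.54 dB

Convert to linear (a loss of L dB is a gain of −L dB): F_i = 10^(NF_i/10), G_i = 10^(G_i,dB/10)
  Stage 1: F_1 = 10^(4.53/10) = 2.838, G_1 = 10^(22.0/10) = 158.5
  Stage 2: F_2 = 10^(4.02/10) = 2.523, G_2 = 10^(13.6/10) = 22.91
Friis cascade:
  F = 2.838 + (2.523 − 1)/158.5 = 2.848
NF = 10 log₁₀(2.848) = 4.54 dB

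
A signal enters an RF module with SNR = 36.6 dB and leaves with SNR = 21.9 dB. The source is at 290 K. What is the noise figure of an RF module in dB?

14.7 dB

NF (dB) = SNR_in(dB) − SNR_out(dB) when the source is at T₀
NF = 36.6 − 21.9 = 14.7 dB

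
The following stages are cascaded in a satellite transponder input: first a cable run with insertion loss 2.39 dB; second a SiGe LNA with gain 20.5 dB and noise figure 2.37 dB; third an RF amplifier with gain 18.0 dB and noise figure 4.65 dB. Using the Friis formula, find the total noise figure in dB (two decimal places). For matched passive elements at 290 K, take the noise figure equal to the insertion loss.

Convert to linear (a loss of L dB is a gain of −L dB): F_i = 10^(NF_i/10), G_i = 10^(G_i,dB/10)
  Stage 1: F_1 = 10^(2.39/10) = 1.734, G_1 = 10^(−2.39/10) = 0.5768
  Stage 2: F_2 = 10^(2.37/10) = 1.726, G_2 = 10^(20.5/10) = 112.2
  Stage 3: F_3 = 10^(4.65/10) = 2.917, G_3 = 10^(18.0/10) = 63.10
Friis cascade:
  F = 1.734 + (1.726 − 1)/0.5768 + (2.917 − 1)/64.71 = 3.022
NF = 10 log₁₀(3.022) = 4.80 dB

4.80 dB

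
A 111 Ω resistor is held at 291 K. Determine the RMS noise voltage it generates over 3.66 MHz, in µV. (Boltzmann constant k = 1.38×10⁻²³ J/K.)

2.55 µV

V_n = √(4kTRB)
4kTRB = 4 × 1.38×10⁻²³ × 291 × 1.11×10² × 3.66×10⁶ = 6.53×10⁻¹² V²
V_n = √(6.53×10⁻¹²) = 2.55×10⁻⁶ V = 2.55 µV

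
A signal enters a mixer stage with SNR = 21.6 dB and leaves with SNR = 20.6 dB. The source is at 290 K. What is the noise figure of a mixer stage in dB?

NF (dB) = SNR_in(dB) − SNR_out(dB) when the source is at T₀
NF = 21.6 − 20.6 = 1.0 dB

1.0 dB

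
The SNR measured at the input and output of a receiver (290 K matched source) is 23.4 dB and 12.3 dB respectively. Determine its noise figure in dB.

11.1 dB

NF (dB) = SNR_in(dB) − SNR_out(dB) when the source is at T₀
NF = 23.4 − 12.3 = 11.1 dB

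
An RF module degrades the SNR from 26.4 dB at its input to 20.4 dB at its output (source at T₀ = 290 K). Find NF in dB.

NF (dB) = SNR_in(dB) − SNR_out(dB) when the source is at T₀
NF = 26.4 − 20.4 = 6.0 dB

6.0 dB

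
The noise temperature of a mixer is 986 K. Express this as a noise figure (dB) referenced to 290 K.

F = 1 + T_e/T₀ = 1 + 986/290 = 4.4
NF = 10 log₁₀(4.4) = 6.43 dB

6.43 dB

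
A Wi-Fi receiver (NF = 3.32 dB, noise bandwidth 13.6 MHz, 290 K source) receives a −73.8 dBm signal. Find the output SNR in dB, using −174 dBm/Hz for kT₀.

Noise floor: N = −174 + 10 log₁₀(B) + NF
10 log₁₀(1.36×10⁷) = 71.34 dB
N = −174 + 71.34 + 3.32 = −99.34 dBm
SNR = P_sig − N = −73.8 − (−99.34) = 25.54 dB → 25.5 dB

25.5 dB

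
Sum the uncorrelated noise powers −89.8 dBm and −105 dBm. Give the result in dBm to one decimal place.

Convert to linear, add, convert back:
P₁ = 1.05×10⁻¹² W, P₂ = 3.16×10⁻¹⁴ W
P_tot = 1.08×10⁻¹² W → 10 log₁₀(P_tot / 10⁻³) = −89.7 dBm

−89.7 dBm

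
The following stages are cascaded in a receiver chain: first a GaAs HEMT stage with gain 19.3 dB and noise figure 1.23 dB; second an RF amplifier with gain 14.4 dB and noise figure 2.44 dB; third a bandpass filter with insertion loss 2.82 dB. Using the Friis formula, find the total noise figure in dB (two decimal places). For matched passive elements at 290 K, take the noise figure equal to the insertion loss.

Convert to linear (a loss of L dB is a gain of −L dB): F_i = 10^(NF_i/10), G_i = 10^(G_i,dB/10)
  Stage 1: F_1 = 10^(1.23/10) = 1.327, G_1 = 10^(19.3/10) = 85.11
  Stage 2: F_2 = 10^(2.44/10) = 1.754, G_2 = 10^(14.4/10) = 27.54
  Stage 3: F_3 = 10^(2.82/10) = 1.914, G_3 = 10^(−2.82/10) = 0.5224
Friis cascade:
  F = 1.327 + (1.754 − 1)/85.11 + (1.914 − 1)/2344 = 1.337
NF = 10 log₁₀(1.337) = 1.26 dB

1.26 dB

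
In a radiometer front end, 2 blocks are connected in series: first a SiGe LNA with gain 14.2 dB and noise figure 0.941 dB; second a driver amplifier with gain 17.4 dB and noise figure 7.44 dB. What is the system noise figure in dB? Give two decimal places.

1.51 dB

Convert to linear (a loss of L dB is a gain of −L dB): F_i = 10^(NF_i/10), G_i = 10^(G_i,dB/10)
  Stage 1: F_1 = 10^(0.941/10) = 1.242, G_1 = 10^(14.2/10) = 26.30
  Stage 2: F_2 = 10^(7.44/10) = 5.546, G_2 = 10^(17.4/10) = 54.95
Friis cascade:
  F = 1.242 + (5.546 − 1)/26.30 = 1.415
NF = 10 log₁₀(1.415) = 1.51 dB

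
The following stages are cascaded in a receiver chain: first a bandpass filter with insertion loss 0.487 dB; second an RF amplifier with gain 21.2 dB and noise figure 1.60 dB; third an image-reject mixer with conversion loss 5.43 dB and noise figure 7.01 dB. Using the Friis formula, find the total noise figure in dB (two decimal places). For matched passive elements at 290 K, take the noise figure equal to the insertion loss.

Convert to linear (a loss of L dB is a gain of −L dB): F_i = 10^(NF_i/10), G_i = 10^(G_i,dB/10)
  Stage 1: F_1 = 10^(0.487/10) = 1.119, G_1 = 10^(−0.487/10) = 0.8939
  Stage 2: F_2 = 10^(1.60/10) = 1.445, G_2 = 10^(21.2/10) = 131.8
  Stage 3: F_3 = 10^(7.01/10) = 5.023, G_3 = 10^(−5.43/10) = 0.2864
Friis cascade:
  F = 1.119 + (1.445 − 1)/0.8939 + (5.023 − 1)/117.8 = 1.651
NF = 10 log₁₀(1.651) = 2.18 dB

2.18 dB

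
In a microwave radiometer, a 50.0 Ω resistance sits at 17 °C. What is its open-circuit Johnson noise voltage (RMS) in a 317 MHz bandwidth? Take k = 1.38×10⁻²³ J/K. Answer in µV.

T = 17 °C + 273.15 = 290.15 K
V_n = √(4kTRB)
4kTRB = 4 × 1.38×10⁻²³ × 290.15 × 5.00×10¹ × 3.17×10⁸ = 2.54×10⁻¹⁰ V²
V_n = √(2.54×10⁻¹⁰) = 1.59×10⁻⁵ V = 15.9 µV

15.9 µV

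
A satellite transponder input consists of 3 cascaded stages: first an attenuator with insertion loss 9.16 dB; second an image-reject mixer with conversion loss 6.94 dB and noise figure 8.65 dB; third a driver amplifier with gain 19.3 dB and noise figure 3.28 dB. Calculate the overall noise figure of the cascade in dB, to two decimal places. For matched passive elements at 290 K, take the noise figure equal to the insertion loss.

Convert to linear (a loss of L dB is a gain of −L dB): F_i = 10^(NF_i/10), G_i = 10^(G_i,dB/10)
  Stage 1: F_1 = 10^(9.16/10) = 8.241, G_1 = 10^(−9.16/10) = 0.1213
  Stage 2: F_2 = 10^(8.65/10) = 7.328, G_2 = 10^(−6.94/10) = 0.2023
  Stage 3: F_3 = 10^(3.28/10) = 2.128, G_3 = 10^(19.3/10) = 85.11
Friis cascade:
  F = 8.241 + (7.328 − 1)/0.1213 + (2.128 − 1)/0.02455 = 106.4
NF = 10 log₁₀(106.4) = 20.27 dB

20.27 dB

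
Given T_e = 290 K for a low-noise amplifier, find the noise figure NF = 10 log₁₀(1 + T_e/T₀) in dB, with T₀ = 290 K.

F = 1 + T_e/T₀ = 1 + 290/290 = 2
NF = 10 log₁₀(2) = 3.01 dB

3.01 dB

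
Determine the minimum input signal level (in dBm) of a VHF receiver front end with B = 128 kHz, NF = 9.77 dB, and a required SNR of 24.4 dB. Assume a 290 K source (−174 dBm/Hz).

−88.8 dBm

Sensitivity = −174 + 10 log₁₀(B) + NF + SNR_min
= −174 + 51.07 + 9.77 + 24.4
= −88.76 dBm → −88.8 dBm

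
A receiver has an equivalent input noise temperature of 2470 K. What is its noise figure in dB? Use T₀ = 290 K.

F = 1 + T_e/T₀ = 1 + 2470/290 = 9.51724
NF = 10 log₁₀(9.51724) = 9.79 dB

9.79 dB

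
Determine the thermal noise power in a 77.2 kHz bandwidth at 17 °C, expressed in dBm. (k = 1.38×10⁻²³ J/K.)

T = 17 °C + 273.15 = 290.15 K
P_n = kTB = 1.38×10⁻²³ × 290.15 × 7.72×10⁴ = 3.09×10⁻¹⁶ W
In dBm: 10 log₁₀(3.09×10⁻¹⁶ / 10⁻³) = −125.1 dBm

−125.1 dBm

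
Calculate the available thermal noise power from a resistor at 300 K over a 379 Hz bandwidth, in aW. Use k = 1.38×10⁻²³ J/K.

P_n = kTB = 1.38×10⁻²³ × 300 × 3.79×10² = 1.57×10⁻¹⁸ W = 1.57 aW

1.57 aW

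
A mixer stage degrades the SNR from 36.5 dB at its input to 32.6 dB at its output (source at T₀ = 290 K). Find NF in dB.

NF (dB) = SNR_in(dB) − SNR_out(dB) when the source is at T₀
NF = 36.5 − 32.6 = 3.9 dB

3.9 dB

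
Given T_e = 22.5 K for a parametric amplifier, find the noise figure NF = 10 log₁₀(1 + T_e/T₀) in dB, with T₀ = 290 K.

F = 1 + T_e/T₀ = 1 + 22.5/290 = 1.07759
NF = 10 log₁₀(1.07759) = 0.325 dB

0.325 dB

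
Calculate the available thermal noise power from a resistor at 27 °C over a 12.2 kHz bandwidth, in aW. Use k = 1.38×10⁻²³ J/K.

50.5 aW

T = 27 °C + 273.15 = 300.15 K
P_n = kTB = 1.38×10⁻²³ × 300.15 × 1.22×10⁴ = 5.05×10⁻¹⁷ W = 50.5 aW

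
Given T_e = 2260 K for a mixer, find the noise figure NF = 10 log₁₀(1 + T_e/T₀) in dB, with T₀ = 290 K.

9.44 dB

F = 1 + T_e/T₀ = 1 + 2260/290 = 8.7931
NF = 10 log₁₀(8.7931) = 9.44 dB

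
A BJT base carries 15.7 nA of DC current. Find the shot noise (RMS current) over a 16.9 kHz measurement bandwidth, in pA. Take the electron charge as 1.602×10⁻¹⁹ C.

I_n = √(2qI·B)
2qI·B = 2 × 1.602×10⁻¹⁹ × 1.57×10⁻⁸ × 1.69×10⁴ = 8.50×10⁻²³ A²
I_n = √(8.50×10⁻²³) = 9.22×10⁻¹² A = 9.22 pA

9.22 pA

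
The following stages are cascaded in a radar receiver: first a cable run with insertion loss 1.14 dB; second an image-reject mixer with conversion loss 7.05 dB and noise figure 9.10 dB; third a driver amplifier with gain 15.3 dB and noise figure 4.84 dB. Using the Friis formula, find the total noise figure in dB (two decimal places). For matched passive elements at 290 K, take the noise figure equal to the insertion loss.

13.81 dB

Convert to linear (a loss of L dB is a gain of −L dB): F_i = 10^(NF_i/10), G_i = 10^(G_i,dB/10)
  Stage 1: F_1 = 10^(1.14/10) = 1.300, G_1 = 10^(−1.14/10) = 0.7691
  Stage 2: F_2 = 10^(9.10/10) = 8.128, G_2 = 10^(−7.05/10) = 0.1972
  Stage 3: F_3 = 10^(4.84/10) = 3.048, G_3 = 10^(15.3/10) = 33.88
Friis cascade:
  F = 1.300 + (8.128 − 1)/0.7691 + (3.048 − 1)/0.1517 = 24.07
NF = 10 log₁₀(24.07) = 13.81 dB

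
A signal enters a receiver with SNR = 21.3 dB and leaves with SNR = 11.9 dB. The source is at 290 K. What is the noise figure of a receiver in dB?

NF (dB) = SNR_in(dB) − SNR_out(dB) when the source is at T₀
NF = 21.3 − 11.9 = 9.4 dB

9.4 dB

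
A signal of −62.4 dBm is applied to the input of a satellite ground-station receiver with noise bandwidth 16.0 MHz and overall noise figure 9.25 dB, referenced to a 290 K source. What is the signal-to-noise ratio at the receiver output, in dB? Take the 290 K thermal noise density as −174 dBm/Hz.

Noise floor: N = −174 + 10 log₁₀(B) + NF
10 log₁₀(1.60×10⁷) = 72.04 dB
N = −174 + 72.04 + 9.25 = −92.71 dBm
SNR = P_sig − N = −62.4 − (−92.71) = 30.31 dB → 30.3 dB

30.3 dB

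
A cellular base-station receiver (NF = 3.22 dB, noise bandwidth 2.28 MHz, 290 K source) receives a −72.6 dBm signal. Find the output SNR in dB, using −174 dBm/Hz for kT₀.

34.6 dB

Noise floor: N = −174 + 10 log₁₀(B) + NF
10 log₁₀(2.28×10⁶) = 63.58 dB
N = −174 + 63.58 + 3.22 = −107.20 dBm
SNR = P_sig − N = −72.6 − (−107.20) = 34.60 dB → 34.6 dB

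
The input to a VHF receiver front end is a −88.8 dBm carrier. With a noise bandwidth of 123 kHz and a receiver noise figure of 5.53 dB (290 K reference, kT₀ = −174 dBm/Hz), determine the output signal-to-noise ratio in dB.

28.8 dB

Noise floor: N = −174 + 10 log₁₀(B) + NF
10 log₁₀(1.23×10⁵) = 50.9 dB
N = −174 + 50.9 + 5.53 = −117.57 dBm
SNR = P_sig − N = −88.8 − (−117.57) = 28.77 dB → 28.8 dB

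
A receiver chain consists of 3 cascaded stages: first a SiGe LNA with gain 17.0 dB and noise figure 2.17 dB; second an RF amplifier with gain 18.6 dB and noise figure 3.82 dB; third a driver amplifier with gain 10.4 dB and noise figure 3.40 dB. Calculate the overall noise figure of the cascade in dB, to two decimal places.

Convert to linear (a loss of L dB is a gain of −L dB): F_i = 10^(NF_i/10), G_i = 10^(G_i,dB/10)
  Stage 1: F_1 = 10^(2.17/10) = 1.648, G_1 = 10^(17.0/10) = 50.12
  Stage 2: F_2 = 10^(3.82/10) = 2.410, G_2 = 10^(18.6/10) = 72.44
  Stage 3: F_3 = 10^(3.40/10) = 2.188, G_3 = 10^(10.4/10) = 10.96
Friis cascade:
  F = 1.648 + (2.410 − 1)/50.12 + (2.188 − 1)/3631 = 1.677
NF = 10 log₁₀(1.677) = 2.24 dB

2.24 dB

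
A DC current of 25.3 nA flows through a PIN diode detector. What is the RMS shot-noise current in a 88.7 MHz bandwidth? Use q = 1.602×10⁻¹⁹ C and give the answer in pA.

I_n = √(2qI·B)
2qI·B = 2 × 1.602×10⁻¹⁹ × 2.53×10⁻⁸ × 8.87×10⁷ = 7.19×10⁻¹⁹ A²
I_n = √(7.19×10⁻¹⁹) = 8.48×10⁻¹⁰ A = 848 pA

848 pA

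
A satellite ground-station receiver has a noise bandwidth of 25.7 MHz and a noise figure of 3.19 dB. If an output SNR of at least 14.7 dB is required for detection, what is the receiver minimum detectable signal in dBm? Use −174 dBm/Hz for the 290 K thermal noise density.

Sensitivity = −174 + 10 log₁₀(B) + NF + SNR_min
= −174 + 74.1 + 3.19 + 14.7
= −82.01 dBm → −82.0 dBm

−82.0 dBm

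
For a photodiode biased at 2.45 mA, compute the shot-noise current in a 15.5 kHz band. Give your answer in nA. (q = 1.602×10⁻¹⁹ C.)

3.49 nA

I_n = √(2qI·B)
2qI·B = 2 × 1.602×10⁻¹⁹ × 2.45×10⁻³ × 1.55×10⁴ = 1.22×10⁻¹⁷ A²
I_n = √(1.22×10⁻¹⁷) = 3.49×10⁻⁹ A = 3.49 nA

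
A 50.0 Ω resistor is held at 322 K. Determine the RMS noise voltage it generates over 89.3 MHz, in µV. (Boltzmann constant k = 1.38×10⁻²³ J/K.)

V_n = √(4kTRB)
4kTRB = 4 × 1.38×10⁻²³ × 322 × 5.00×10¹ × 8.93×10⁷ = 7.94×10⁻¹¹ V²
V_n = √(7.94×10⁻¹¹) = 8.91×10⁻⁶ V = 8.91 µV

8.91 µV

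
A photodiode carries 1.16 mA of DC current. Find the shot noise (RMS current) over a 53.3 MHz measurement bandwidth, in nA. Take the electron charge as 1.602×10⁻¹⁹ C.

141 nA

I_n = √(2qI·B)
2qI·B = 2 × 1.602×10⁻¹⁹ × 1.16×10⁻³ × 5.33×10⁷ = 1.98×10⁻¹⁴ A²
I_n = √(1.98×10⁻¹⁴) = 1.41×10⁻⁷ A = 141 nA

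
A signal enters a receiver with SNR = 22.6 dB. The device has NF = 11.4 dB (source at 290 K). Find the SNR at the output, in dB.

11.2 dB

By definition F = SNR_in/SNR_out, so in dB: SNR_out = SNR_in − NF
SNR_out = 22.6 − 11.4 = 11.2 dB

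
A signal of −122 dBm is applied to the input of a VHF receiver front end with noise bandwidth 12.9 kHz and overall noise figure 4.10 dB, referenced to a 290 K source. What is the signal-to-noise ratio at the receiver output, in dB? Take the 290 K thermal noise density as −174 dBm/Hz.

Noise floor: N = −174 + 10 log₁₀(B) + NF
10 log₁₀(1.29×10⁴) = 41.11 dB
N = −174 + 41.11 + 4.10 = −128.79 dBm
SNR = P_sig − N = −122 − (−128.79) = 6.79 dB → 6.8 dB

6.8 dB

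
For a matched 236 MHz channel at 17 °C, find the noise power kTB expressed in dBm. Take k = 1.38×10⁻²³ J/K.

T = 17 °C + 273.15 = 290.15 K
P_n = kTB = 1.38×10⁻²³ × 290.15 × 2.36×10⁸ = 9.45×10⁻¹³ W
In dBm: 10 log₁₀(9.45×10⁻¹³ / 10⁻³) = −90.2 dBm

−90.2 dBm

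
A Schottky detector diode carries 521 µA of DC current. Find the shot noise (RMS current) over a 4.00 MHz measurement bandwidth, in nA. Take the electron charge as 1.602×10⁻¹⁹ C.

25.8 nA

I_n = √(2qI·B)
2qI·B = 2 × 1.602×10⁻¹⁹ × 5.21×10⁻⁴ × 4.00×10⁶ = 6.68×10⁻¹⁶ A²
I_n = √(6.68×10⁻¹⁶) = 2.58×10⁻⁸ A = 25.8 nA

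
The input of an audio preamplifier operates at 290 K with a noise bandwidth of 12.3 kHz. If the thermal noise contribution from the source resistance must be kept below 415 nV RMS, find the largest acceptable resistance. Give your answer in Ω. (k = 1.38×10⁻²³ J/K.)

Johnson–Nyquist: V_n = √(4kTRB) ⇒ R = V_n² / (4kTB)
4kTB = 4 × 1.38×10⁻²³ × 290 × 1.23×10⁴ = 1.97×10⁻¹⁶
R = (4.15×10⁻⁷)² / 1.97×10⁻¹⁶ = 8.75×10² Ω = 875 Ω

875 Ω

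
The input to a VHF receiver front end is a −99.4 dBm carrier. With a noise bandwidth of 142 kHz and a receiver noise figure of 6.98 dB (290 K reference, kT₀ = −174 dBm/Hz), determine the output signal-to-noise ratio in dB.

Noise floor: N = −174 + 10 log₁₀(B) + NF
10 log₁₀(1.42×10⁵) = 51.52 dB
N = −174 + 51.52 + 6.98 = −115.50 dBm
SNR = P_sig − N = −99.4 − (−115.50) = 16.10 dB → 16.1 dB

16.1 dB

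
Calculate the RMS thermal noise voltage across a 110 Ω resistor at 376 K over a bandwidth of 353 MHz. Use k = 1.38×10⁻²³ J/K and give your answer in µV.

V_n = √(4kTRB)
4kTRB = 4 × 1.38×10⁻²³ × 376 × 1.10×10² × 3.53×10⁸ = 8.06×10⁻¹⁰ V²
V_n = √(8.06×10⁻¹⁰) = 2.84×10⁻⁵ V = 28.4 µV

28.4 µV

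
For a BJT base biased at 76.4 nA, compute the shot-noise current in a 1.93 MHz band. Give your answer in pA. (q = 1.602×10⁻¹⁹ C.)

217 pA

I_n = √(2qI·B)
2qI·B = 2 × 1.602×10⁻¹⁹ × 7.64×10⁻⁸ × 1.93×10⁶ = 4.72×10⁻²⁰ A²
I_n = √(4.72×10⁻²⁰) = 2.17×10⁻¹⁰ A = 217 pA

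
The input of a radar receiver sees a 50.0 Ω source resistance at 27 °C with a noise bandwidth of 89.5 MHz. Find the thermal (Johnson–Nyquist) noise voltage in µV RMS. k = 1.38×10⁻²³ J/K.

T = 27 °C + 273.15 = 300.15 K
V_n = √(4kTRB)
4kTRB = 4 × 1.38×10⁻²³ × 300.15 × 5.00×10¹ × 8.95×10⁷ = 7.41×10⁻¹¹ V²
V_n = √(7.41×10⁻¹¹) = 8.61×10⁻⁶ V = 8.61 µV

8.61 µV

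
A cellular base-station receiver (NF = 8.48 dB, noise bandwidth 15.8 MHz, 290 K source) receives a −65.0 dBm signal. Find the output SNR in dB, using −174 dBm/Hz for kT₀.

Noise floor: N = −174 + 10 log₁₀(B) + NF
10 log₁₀(1.58×10⁷) = 71.99 dB
N = −174 + 71.99 + 8.48 = −93.53 dBm
SNR = P_sig − N = −65.0 − (−93.53) = 28.53 dB → 28.5 dB

28.5 dB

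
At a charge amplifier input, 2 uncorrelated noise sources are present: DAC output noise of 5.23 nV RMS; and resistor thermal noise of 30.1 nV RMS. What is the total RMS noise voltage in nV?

Uncorrelated sources add in power (mean-square): V_tot = √(ΣV_i²)
V_tot = √[(5.23×10⁻⁹)² + (3.01×10⁻⁸)²] = 3.06×10⁻⁸ V = 30.6 nV

30.6 nV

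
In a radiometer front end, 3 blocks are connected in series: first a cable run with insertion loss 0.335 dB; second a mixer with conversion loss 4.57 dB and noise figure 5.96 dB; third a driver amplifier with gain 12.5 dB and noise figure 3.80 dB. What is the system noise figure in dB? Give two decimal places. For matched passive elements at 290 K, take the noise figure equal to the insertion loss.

Convert to linear (a loss of L dB is a gain of −L dB): F_i = 10^(NF_i/10), G_i = 10^(G_i,dB/10)
  Stage 1: F_1 = 10^(0.335/10) = 1.080, G_1 = 10^(−0.335/10) = 0.9258
  Stage 2: F_2 = 10^(5.96/10) = 3.945, G_2 = 10^(−4.57/10) = 0.3491
  Stage 3: F_3 = 10^(3.80/10) = 2.399, G_3 = 10^(12.5/10) = 17.78
Friis cascade:
  F = 1.080 + (3.945 − 1)/0.9258 + (2.399 − 1)/0.3232 = 8.589
NF = 10 log₁₀(8.589) = 9.34 dB

9.34 dB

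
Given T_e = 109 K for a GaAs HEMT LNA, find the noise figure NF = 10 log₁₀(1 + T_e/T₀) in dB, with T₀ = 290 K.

F = 1 + T_e/T₀ = 1 + 109/290 = 1.37586
NF = 10 log₁₀(1.37586) = 1.39 dB

1.39 dB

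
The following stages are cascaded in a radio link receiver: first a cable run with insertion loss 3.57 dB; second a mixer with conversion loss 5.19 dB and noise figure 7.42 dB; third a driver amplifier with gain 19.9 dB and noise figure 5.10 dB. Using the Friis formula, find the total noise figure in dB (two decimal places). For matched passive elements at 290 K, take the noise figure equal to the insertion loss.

14.68 dB

Convert to linear (a loss of L dB is a gain of −L dB): F_i = 10^(NF_i/10), G_i = 10^(G_i,dB/10)
  Stage 1: F_1 = 10^(3.57/10) = 2.275, G_1 = 10^(−3.57/10) = 0.4395
  Stage 2: F_2 = 10^(7.42/10) = 5.521, G_2 = 10^(−5.19/10) = 0.3027
  Stage 3: F_3 = 10^(5.10/10) = 3.236, G_3 = 10^(19.9/10) = 97.72
Friis cascade:
  F = 2.275 + (5.521 − 1)/0.4395 + (3.236 − 1)/0.1330 = 29.37
NF = 10 log₁₀(29.37) = 14.68 dB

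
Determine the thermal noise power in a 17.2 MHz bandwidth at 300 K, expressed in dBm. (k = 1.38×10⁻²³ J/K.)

P_n = kTB = 1.38×10⁻²³ × 300 × 1.72×10⁷ = 7.12×10⁻¹⁴ W
In dBm: 10 log₁₀(7.12×10⁻¹⁴ / 10⁻³) = −101.5 dBm

−101.5 dBm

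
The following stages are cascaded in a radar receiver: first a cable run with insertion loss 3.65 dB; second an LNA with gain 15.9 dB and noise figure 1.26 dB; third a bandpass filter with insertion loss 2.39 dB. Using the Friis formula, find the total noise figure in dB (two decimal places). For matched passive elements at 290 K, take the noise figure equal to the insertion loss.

Convert to linear (a loss of L dB is a gain of −L dB): F_i = 10^(NF_i/10), G_i = 10^(G_i,dB/10)
  Stage 1: F_1 = 10^(3.65/10) = 2.317, G_1 = 10^(−3.65/10) = 0.4315
  Stage 2: F_2 = 10^(1.26/10) = 1.337, G_2 = 10^(15.9/10) = 38.90
  Stage 3: F_3 = 10^(2.39/10) = 1.734, G_3 = 10^(−2.39/10) = 0.5768
Friis cascade:
  F = 2.317 + (1.337 − 1)/0.4315 + (1.734 − 1)/16.79 = 3.141
NF = 10 log₁₀(3.141) = 4.97 dB

4.97 dB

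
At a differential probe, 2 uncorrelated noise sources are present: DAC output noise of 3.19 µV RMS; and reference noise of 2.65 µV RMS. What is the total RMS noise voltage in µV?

4.15 µV

Uncorrelated sources add in power (mean-square): V_tot = √(ΣV_i²)
V_tot = √[(3.19×10⁻⁶)² + (2.65×10⁻⁶)²] = 4.15×10⁻⁶ V = 4.15 µV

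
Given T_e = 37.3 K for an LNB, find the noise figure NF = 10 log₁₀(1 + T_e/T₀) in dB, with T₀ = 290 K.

0.525 dB

F = 1 + T_e/T₀ = 1 + 37.3/290 = 1.12862
NF = 10 log₁₀(1.12862) = 0.525 dB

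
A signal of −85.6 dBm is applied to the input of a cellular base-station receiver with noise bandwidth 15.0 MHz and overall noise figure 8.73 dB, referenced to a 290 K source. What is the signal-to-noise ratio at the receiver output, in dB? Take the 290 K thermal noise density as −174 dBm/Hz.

Noise floor: N = −174 + 10 log₁₀(B) + NF
10 log₁₀(1.50×10⁷) = 71.76 dB
N = −174 + 71.76 + 8.73 = −93.51 dBm
SNR = P_sig − N = −85.6 − (−93.51) = 7.91 dB → 7.9 dB

7.9 dB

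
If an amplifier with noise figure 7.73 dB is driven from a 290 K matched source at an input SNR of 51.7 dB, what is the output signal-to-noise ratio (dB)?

By definition F = SNR_in/SNR_out, so in dB: SNR_out = SNR_in − NF
SNR_out = 51.7 − 7.73 = 43.97 dB

43.97 dB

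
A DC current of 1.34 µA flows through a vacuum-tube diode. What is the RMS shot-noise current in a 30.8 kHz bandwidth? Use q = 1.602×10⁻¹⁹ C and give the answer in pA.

I_n = √(2qI·B)
2qI·B = 2 × 1.602×10⁻¹⁹ × 1.34×10⁻⁶ × 3.08×10⁴ = 1.32×10⁻²⁰ A²
I_n = √(1.32×10⁻²⁰) = 1.15×10⁻¹⁰ A = 115 pA

115 pA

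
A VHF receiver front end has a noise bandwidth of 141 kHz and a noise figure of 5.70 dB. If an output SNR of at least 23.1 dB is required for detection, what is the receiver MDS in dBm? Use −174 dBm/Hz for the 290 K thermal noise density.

Sensitivity = −174 + 10 log₁₀(B) + NF + SNR_min
= −174 + 51.49 + 5.70 + 23.1
= −93.71 dBm → −93.7 dBm

−93.7 dBm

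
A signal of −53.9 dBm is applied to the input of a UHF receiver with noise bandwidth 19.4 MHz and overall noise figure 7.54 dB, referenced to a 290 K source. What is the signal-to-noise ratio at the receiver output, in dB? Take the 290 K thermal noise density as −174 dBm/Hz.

Noise floor: N = −174 + 10 log₁₀(B) + NF
10 log₁₀(1.94×10⁷) = 72.88 dB
N = −174 + 72.88 + 7.54 = −93.58 dBm
SNR = P_sig − N = −53.9 − (−93.58) = 39.68 dB → 39.7 dB

39.7 dB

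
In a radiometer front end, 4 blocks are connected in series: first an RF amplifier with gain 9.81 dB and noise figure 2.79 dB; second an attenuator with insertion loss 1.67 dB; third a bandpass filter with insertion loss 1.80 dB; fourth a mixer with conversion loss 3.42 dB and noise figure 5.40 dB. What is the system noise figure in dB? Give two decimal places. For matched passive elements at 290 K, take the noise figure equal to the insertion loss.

Convert to linear (a loss of L dB is a gain of −L dB): F_i = 10^(NF_i/10), G_i = 10^(G_i,dB/10)
  Stage 1: F_1 = 10^(2.79/10) = 1.901, G_1 = 10^(9.81/10) = 9.572
  Stage 2: F_2 = 10^(1.67/10) = 1.469, G_2 = 10^(−1.67/10) = 0.6808
  Stage 3: F_3 = 10^(1.80/10) = 1.514, G_3 = 10^(−1.80/10) = 0.6607
  Stage 4: F_4 = 10^(5.40/10) = 3.467, G_4 = 10^(−3.42/10) = 0.4550
Friis cascade:
  F = 1.901 + (1.469 − 1)/9.572 + (1.514 − 1)/6.516 + (3.467 − 1)/4.305 = 2.602
NF = 10 log₁₀(2.602) = 4.15 dB

4.15 dB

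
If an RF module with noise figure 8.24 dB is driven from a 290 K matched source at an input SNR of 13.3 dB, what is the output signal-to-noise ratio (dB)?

By definition F = SNR_in/SNR_out, so in dB: SNR_out = SNR_in − NF
SNR_out = 13.3 − 8.24 = 5.06 dB

5.06 dB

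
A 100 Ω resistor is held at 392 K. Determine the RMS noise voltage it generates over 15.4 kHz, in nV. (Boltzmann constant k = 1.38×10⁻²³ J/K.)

183 nV

V_n = √(4kTRB)
4kTRB = 4 × 1.38×10⁻²³ × 392 × 1.00×10² × 1.54×10⁴ = 3.33×10⁻¹⁴ V²
V_n = √(3.33×10⁻¹⁴) = 1.83×10⁻⁷ V = 183 nV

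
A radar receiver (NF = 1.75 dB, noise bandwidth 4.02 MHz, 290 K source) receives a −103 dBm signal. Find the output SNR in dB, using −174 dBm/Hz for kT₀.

3.2 dB

Noise floor: N = −174 + 10 log₁₀(B) + NF
10 log₁₀(4.02×10⁶) = 66.04 dB
N = −174 + 66.04 + 1.75 = −106.21 dBm
SNR = P_sig − N = −103 − (−106.21) = 3.21 dB → 3.2 dB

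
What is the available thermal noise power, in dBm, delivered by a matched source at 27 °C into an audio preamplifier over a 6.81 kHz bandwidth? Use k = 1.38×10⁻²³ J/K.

−135.5 dBm

T = 27 °C + 273.15 = 300.15 K
P_n = kTB = 1.38×10⁻²³ × 300.15 × 6.81×10³ = 2.82×10⁻¹⁷ W
In dBm: 10 log₁₀(2.82×10⁻¹⁷ / 10⁻³) = −135.5 dBm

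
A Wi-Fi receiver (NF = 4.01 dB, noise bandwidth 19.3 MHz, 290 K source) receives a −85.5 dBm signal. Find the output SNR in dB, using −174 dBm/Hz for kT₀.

11.6 dB

Noise floor: N = −174 + 10 log₁₀(B) + NF
10 log₁₀(1.93×10⁷) = 72.86 dB
N = −174 + 72.86 + 4.01 = −97.13 dBm
SNR = P_sig − N = −85.5 − (−97.13) = 11.63 dB → 11.6 dB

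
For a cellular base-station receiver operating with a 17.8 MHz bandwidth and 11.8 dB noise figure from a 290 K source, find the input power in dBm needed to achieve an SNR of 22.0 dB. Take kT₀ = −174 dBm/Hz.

−67.7 dBm

Sensitivity = −174 + 10 log₁₀(B) + NF + SNR_min
= −174 + 72.5 + 11.8 + 22.0
= −67.7 dBm → −67.7 dBm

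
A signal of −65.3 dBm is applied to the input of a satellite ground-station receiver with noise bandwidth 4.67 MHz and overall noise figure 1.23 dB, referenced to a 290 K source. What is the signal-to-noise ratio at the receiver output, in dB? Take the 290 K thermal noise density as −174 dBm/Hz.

40.8 dB

Noise floor: N = −174 + 10 log₁₀(B) + NF
10 log₁₀(4.67×10⁶) = 66.69 dB
N = −174 + 66.69 + 1.23 = −106.08 dBm
SNR = P_sig − N = −65.3 − (−106.08) = 40.78 dB → 40.8 dB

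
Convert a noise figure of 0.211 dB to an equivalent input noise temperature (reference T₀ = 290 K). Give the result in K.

14.4 K

F = 10^(0.211/10) = 1.04978
T_e = (F − 1)·T₀ = (1.04978 − 1) × 290 = 14.4 K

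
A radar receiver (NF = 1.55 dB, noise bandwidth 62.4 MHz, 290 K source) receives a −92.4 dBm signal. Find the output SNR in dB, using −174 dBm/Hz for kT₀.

2.1 dB

Noise floor: N = −174 + 10 log₁₀(B) + NF
10 log₁₀(6.24×10⁷) = 77.95 dB
N = −174 + 77.95 + 1.55 = −94.50 dBm
SNR = P_sig − N = −92.4 − (−94.50) = 2.10 dB → 2.1 dB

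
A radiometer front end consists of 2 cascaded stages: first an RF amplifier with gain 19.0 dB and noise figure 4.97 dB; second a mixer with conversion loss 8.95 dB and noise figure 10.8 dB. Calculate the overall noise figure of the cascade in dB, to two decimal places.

5.16 dB

Convert to linear (a loss of L dB is a gain of −L dB): F_i = 10^(NF_i/10), G_i = 10^(G_i,dB/10)
  Stage 1: F_1 = 10^(4.97/10) = 3.141, G_1 = 10^(19.0/10) = 79.43
  Stage 2: F_2 = 10^(10.8/10) = 12.02, G_2 = 10^(−8.95/10) = 0.1274
Friis cascade:
  F = 3.141 + (12.02 − 1)/79.43 = 3.279
NF = 10 log₁₀(3.279) = 5.16 dB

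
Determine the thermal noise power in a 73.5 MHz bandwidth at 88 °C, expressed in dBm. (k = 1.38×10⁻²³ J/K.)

−94.4 dBm

T = 88 °C + 273.15 = 361.15 K
P_n = kTB = 1.38×10⁻²³ × 361.15 × 7.35×10⁷ = 3.66×10⁻¹³ W
In dBm: 10 log₁₀(3.66×10⁻¹³ / 10⁻³) = −94.4 dBm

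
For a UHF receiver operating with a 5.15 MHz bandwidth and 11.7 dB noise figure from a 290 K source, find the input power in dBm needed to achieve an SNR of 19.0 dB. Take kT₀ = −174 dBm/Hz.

−76.2 dBm

Sensitivity = −174 + 10 log₁₀(B) + NF + SNR_min
= −174 + 67.12 + 11.7 + 19.0
= −76.18 dBm → −76.2 dBm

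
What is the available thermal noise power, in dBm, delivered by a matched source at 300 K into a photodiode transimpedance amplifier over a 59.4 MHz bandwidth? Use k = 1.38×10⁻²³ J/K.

−96.1 dBm

P_n = kTB = 1.38×10⁻²³ × 300 × 5.94×10⁷ = 2.46×10⁻¹³ W
In dBm: 10 log₁₀(2.46×10⁻¹³ / 10⁻³) = −96.1 dBm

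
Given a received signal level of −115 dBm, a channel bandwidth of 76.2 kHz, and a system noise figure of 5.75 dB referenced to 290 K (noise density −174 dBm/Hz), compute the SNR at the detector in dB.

4.4 dB

Noise floor: N = −174 + 10 log₁₀(B) + NF
10 log₁₀(7.62×10⁴) = 48.82 dB
N = −174 + 48.82 + 5.75 = −119.43 dBm
SNR = P_sig − N = −115 − (−119.43) = 4.43 dB → 4.4 dB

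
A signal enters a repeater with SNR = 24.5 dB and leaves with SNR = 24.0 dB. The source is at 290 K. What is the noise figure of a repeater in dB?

0.5 dB

NF (dB) = SNR_in(dB) − SNR_out(dB) when the source is at T₀
NF = 24.5 − 24.0 = 0.5 dB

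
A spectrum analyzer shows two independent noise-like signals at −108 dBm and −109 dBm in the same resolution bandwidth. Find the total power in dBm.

−105.5 dBm

Convert to linear, add, convert back:
P₁ = 1.58×10⁻¹⁴ W, P₂ = 1.26×10⁻¹⁴ W
P_tot = 2.84×10⁻¹⁴ W → 10 log₁₀(P_tot / 10⁻³) = −105.5 dBm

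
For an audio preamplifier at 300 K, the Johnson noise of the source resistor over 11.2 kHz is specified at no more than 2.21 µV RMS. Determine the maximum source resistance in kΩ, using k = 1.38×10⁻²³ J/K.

Johnson–Nyquist: V_n = √(4kTRB) ⇒ R = V_n² / (4kTB)
4kTB = 4 × 1.38×10⁻²³ × 300 × 1.12×10⁴ = 1.85×10⁻¹⁶
R = (2.21×10⁻⁶)² / 1.85×10⁻¹⁶ = 2.63×10⁴ Ω = 26.3 kΩ

26.3 kΩ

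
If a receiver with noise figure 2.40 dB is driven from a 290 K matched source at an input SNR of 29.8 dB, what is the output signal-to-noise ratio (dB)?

27.40 dB

By definition F = SNR_in/SNR_out, so in dB: SNR_out = SNR_in − NF
SNR_out = 29.8 − 2.40 = 27.40 dB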